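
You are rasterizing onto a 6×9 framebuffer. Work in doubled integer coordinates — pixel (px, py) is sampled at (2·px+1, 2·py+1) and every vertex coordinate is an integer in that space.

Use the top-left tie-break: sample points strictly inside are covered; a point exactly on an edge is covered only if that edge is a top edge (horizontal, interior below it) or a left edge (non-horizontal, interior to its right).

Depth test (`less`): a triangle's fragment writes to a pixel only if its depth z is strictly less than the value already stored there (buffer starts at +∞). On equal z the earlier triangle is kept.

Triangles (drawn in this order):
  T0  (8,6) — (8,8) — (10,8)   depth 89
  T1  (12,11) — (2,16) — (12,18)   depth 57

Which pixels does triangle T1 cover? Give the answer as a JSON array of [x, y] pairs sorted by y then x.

T0:
  2·area = 4  (B↔C swapped to make it positive)
  edge (8, 6)→(10, 8): d=(2,2) right/bottom  bias=-1
  edge (10, 8)→(8, 8): d=(-2,0) right/bottom  bias=-1
  edge (8, 8)→(8, 6): d=(0,-2) top-left  bias=+0
    (1,0)@(3, 1): e=[0,14,-10] → ·  [on edge]
    (2,1)@(5, 3): e=[0,10,-6] → ·  [on edge]
    (3,2)@(7, 5): e=[0,6,-2] → ·  [on edge]
    (4,3)@(9, 7): e=[0,2,2] → ·  [on edge]
    (5,4)@(11, 9): e=[0,-2,6] → ·  [on edge]
  covered (0 px):
    · · · · · ·
    · · · · · ·
    · · · · · ·
    · · · · · ·
    · · · · · ·
    · · · · · ·
    · · · · · ·
    · · · · · ·
    · · · · · ·
T1:
  2·area = 70  (B↔C swapped to make it positive)
  edge (12, 11)→(12, 18): d=(0,7) right/bottom  bias=-1
  edge (12, 18)→(2, 16): d=(-10,-2) top-left  bias=+0
  edge (2, 16)→(12, 11): d=(10,-5) top-left  bias=+0
    (4,6)@(9, 13): e=[21,44,5] → █
    (5,6)@(11, 13): e=[7,48,15] → █
    (2,7)@(5, 15): e=[49,16,5] → █
    (3,7)@(7, 15): e=[35,20,15] → █
    (2,8)@(5, 17): e=[49,-4,25] → ·
    (3,8)@(7, 17): e=[35,0,35] → █  [on edge]
  covered (9 px):
    · · · · · ·
    · · · · · ·
    · · · · · ·
    · · · · · ·
    · · · · · ·
    · · · · · ·
    · · · · █ █
    · · █ █ █ █
    · · · █ █ █

Answer: [[4,6],[5,6],[2,7],[3,7],[4,7],[5,7],[3,8],[4,8],[5,8]]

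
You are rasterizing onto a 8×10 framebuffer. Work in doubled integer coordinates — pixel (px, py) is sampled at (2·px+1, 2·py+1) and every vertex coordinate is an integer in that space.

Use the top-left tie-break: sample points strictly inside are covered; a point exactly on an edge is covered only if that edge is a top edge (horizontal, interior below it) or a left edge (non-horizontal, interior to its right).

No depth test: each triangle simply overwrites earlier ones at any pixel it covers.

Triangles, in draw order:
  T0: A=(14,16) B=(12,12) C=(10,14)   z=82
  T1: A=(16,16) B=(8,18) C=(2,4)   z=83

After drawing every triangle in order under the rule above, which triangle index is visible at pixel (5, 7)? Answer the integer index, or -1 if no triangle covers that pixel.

T0:
  2·area = 12  (B↔C swapped to make it positive)
  edge (14, 16)→(10, 14): d=(-4,-2) top-left  bias=+0
  edge (10, 14)→(12, 12): d=(2,-2) top-left  bias=+0
  edge (12, 12)→(14, 16): d=(2,4) right/bottom  bias=-1
    (7,4)@(15, 9): e=[30,0,-18] → ·  [on edge]
    (6,5)@(13, 11): e=[18,0,-6] → ·  [on edge]
    (5,6)@(11, 13): e=[6,0,6] → #  [on edge]
    (6,6)@(13, 13): e=[10,4,-2] → ·
    (4,7)@(9, 15): e=[-6,0,18] → ·  [on edge]
    (5,7)@(11, 15): e=[-2,4,10] → ·
    (6,7)@(13, 15): e=[2,8,2] → #
    (7,7)@(15, 15): e=[6,12,-6] → ·
    (3,8)@(7, 17): e=[-18,0,30] → ·  [on edge]
    (6,8)@(13, 17): e=[-6,12,6] → ·
    (2,9)@(5, 19): e=[-30,0,42] → ·  [on edge]
  covered (2 px):
    · · · · · · · ·
    · · · · · · · ·
    · · · · · · · ·
    · · · · · · · ·
    · · · · · · · ·
    · · · · · · · ·
    · · · · · # · ·
    · · · · · · # ·
    · · · · · · · ·
    · · · · · · · ·
T1:
  2·area = 124
  edge (16, 16)→(8, 18): d=(-8,2) right/bottom  bias=-1
  edge (8, 18)→(2, 4): d=(-6,-14) top-left  bias=+0
  edge (2, 4)→(16, 16): d=(14,12) right/bottom  bias=-1
    (1,2)@(3, 5): e=[114,8,2] → #
    (2,2)@(5, 5): e=[110,36,-22] → ·
    (1,3)@(3, 7): e=[98,-4,30] → ·
    (2,3)@(5, 7): e=[94,24,6] → #
    (3,3)@(7, 7): e=[90,52,-18] → ·
    (2,4)@(5, 9): e=[78,12,34] → #
    (3,4)@(7, 9): e=[74,40,10] → #
    (4,4)@(9, 9): e=[70,68,-14] → ·
    (2,5)@(5, 11): e=[62,0,62] → #  [on edge]
    (4,5)@(9, 11): e=[54,56,14] → #
    (5,5)@(11, 11): e=[50,84,-10] → ·
    (2,6)@(5, 13): e=[46,-12,90] → ·
  covered (16 px):
    · · · · · · · ·
    · · · · · · · ·
    · # · · · · · ·
    · · # · · · · ·
    · · # # · · · ·
    · · # # # · · ·
    · · · # # # · ·
    · · · # # # # ·
    · · · · # # · ·
    · · · · · · · ·

Z-buffer (winner per pixel, '.' = empty):
  . . . . . . . .
  . . . . . . . .
  . 1 . . . . . .
  . . 1 . . . . .
  . . 1 1 . . . .
  . . 1 1 1 . . .
  . . . 1 1 1 . .
  . . . 1 1 1 1 .
  . . . . 1 1 . .
  . . . . . . . .

Answer: 1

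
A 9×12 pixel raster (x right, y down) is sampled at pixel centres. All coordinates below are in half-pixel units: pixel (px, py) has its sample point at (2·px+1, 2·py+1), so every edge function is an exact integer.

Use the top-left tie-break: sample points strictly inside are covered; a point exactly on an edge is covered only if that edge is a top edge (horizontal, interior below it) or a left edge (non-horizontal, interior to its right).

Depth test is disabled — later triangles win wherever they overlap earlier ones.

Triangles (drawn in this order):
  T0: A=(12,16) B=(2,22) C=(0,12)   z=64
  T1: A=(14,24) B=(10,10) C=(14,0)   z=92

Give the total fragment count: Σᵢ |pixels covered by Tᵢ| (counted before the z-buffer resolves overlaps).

T0:
  2·area = 112
  edge (12, 16)→(2, 22): d=(-10,6) right/bottom  bias=-1
  edge (2, 22)→(0, 12): d=(-2,-10) top-left  bias=+0
  edge (0, 12)→(12, 16): d=(12,4) right/bottom  bias=-1
    (0,6)@(1, 13): e=[96,8,8] → #
    (1,6)@(3, 13): e=[84,28,0] → ·  [on edge]
    (8,6)@(17, 13): e=[0,168,-56] → ·  [on edge]
    (0,7)@(1, 15): e=[76,4,32] → #
    (1,7)@(3, 15): e=[64,24,24] → #
    (2,7)@(5, 15): e=[52,44,16] → #
    (3,7)@(7, 15): e=[40,64,8] → #
    (4,7)@(9, 15): e=[28,84,0] → ·  [on edge]
    (0,8)@(1, 17): e=[56,0,56] → #  [on edge]
    (4,8)@(9, 17): e=[8,80,24] → #
    (5,8)@(11, 17): e=[-4,100,16] → ·
    (7,8)@(15, 17): e=[-28,140,0] → ·  [on edge]
    (3,9)@(7, 19): e=[0,56,56] → ·  [on edge]
  covered (13 px):
    · · · · · · · · ·
    · · · · · · · · ·
    · · · · · · · · ·
    · · · · · · · · ·
    · · · · · · · · ·
    · · · · · · · · ·
    # · · · · · · · ·
    # # # # · · · · ·
    # # # # # · · · ·
    · # # · · · · · ·
    · # · · · · · · ·
    · · · · · · · · ·
T1:
  2·area = 96
  edge (14, 24)→(10, 10): d=(-4,-14) top-left  bias=+0
  edge (10, 10)→(14, 0): d=(4,-10) top-left  bias=+0
  edge (14, 0)→(14, 24): d=(0,24) right/bottom  bias=-1
    (6,1)@(13, 3): e=[70,2,24] → #
    (7,1)@(15, 3): e=[98,22,-24] → ·
    (6,2)@(13, 5): e=[62,10,24] → #
    (7,2)@(15, 5): e=[90,30,-24] → ·
    (6,3)@(13, 7): e=[54,18,24] → #
    (7,3)@(15, 7): e=[82,38,-24] → ·
    (5,4)@(11, 9): e=[18,6,72] → #
    (7,4)@(15, 9): e=[74,46,-24] → ·
    (5,5)@(11, 11): e=[10,14,72] → #
    (7,5)@(15, 11): e=[66,54,-24] → ·
    (5,6)@(11, 13): e=[2,22,72] → #
    (7,6)@(15, 13): e=[58,62,-24] → ·
  covered (12 px):
    · · · · · · · · ·
    · · · · · · # · ·
    · · · · · · # · ·
    · · · · · · # · ·
    · · · · · # # · ·
    · · · · · # # · ·
    · · · · · # # · ·
    · · · · · · # · ·
    · · · · · · # · ·
    · · · · · · # · ·
    · · · · · · · · ·
    · · · · · · · · ·

Answer: 25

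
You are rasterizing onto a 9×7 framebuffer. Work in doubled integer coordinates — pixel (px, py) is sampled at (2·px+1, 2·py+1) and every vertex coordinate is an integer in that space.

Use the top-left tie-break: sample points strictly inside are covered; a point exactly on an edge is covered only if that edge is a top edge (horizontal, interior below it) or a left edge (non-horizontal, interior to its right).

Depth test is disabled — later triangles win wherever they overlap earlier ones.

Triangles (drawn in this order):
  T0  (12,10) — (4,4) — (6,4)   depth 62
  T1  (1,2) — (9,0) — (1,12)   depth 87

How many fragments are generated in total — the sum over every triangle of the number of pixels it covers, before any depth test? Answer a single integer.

T0:
  2·area = 12
  edge (12, 10)→(4, 4): d=(-8,-6) top-left  bias=+0
  edge (4, 4)→(6, 4): d=(2,0) top-left  bias=+0
  edge (6, 4)→(12, 10): d=(6,6) right/bottom  bias=-1
    (1,0)@(3, 1): e=[18,-6,0] → .  [on edge]
    (2,1)@(5, 3): e=[14,-2,0] → .  [on edge]
    (3,2)@(7, 5): e=[10,2,0] → .  [on edge]
    (4,3)@(9, 7): e=[6,6,0] → .  [on edge]
    (5,4)@(11, 9): e=[2,10,0] → .  [on edge]
    (6,5)@(13, 11): e=[-2,14,0] → .  [on edge]
    (7,6)@(15, 13): e=[-6,18,0] → .  [on edge]
  covered (0 px):
    . . . . . . . . .
    . . . . . . . . .
    . . . . . . . . .
    . . . . . . . . .
    . . . . . . . . .
    . . . . . . . . .
    . . . . . . . . .
T1:
  2·area = 80
  edge (1, 2)→(9, 0): d=(8,-2) top-left  bias=+0
  edge (9, 0)→(1, 12): d=(-8,12) right/bottom  bias=-1
  edge (1, 12)→(1, 2): d=(0,-10) top-left  bias=+0
    (0,0)@(1, 1): e=[-8,88,0] → .  [on edge]
    (2,0)@(5, 1): e=[0,40,40] → X  [on edge]
    (3,0)@(7, 1): e=[4,16,60] → X
    (4,0)@(9, 1): e=[8,-8,80] → .
    (0,1)@(1, 3): e=[8,72,0] → X  [on edge]
    (1,1)@(3, 3): e=[12,48,20] → X
    (3,1)@(7, 3): e=[20,0,60] → .  [on edge]
    (0,2)@(1, 5): e=[24,56,0] → X  [on edge]
    (3,2)@(7, 5): e=[36,-16,60] → .
    (0,3)@(1, 7): e=[40,40,0] → X  [on edge]
    (2,3)@(5, 7): e=[48,-8,40] → .
    (0,4)@(1, 9): e=[56,24,0] → X  [on edge]
    (1,4)@(3, 9): e=[60,0,20] → .  [on edge]
    (0,5)@(1, 11): e=[72,8,0] → X  [on edge]
    (0,6)@(1, 13): e=[88,-8,0] → .  [on edge]
  covered (12 px):
    . . X X . . . . .
    X X X . . . . . .
    X X X . . . . . .
    X X . . . . . . .
    X . . . . . . . .
    X . . . . . . . .
    . . . . . . . . .

Result: 12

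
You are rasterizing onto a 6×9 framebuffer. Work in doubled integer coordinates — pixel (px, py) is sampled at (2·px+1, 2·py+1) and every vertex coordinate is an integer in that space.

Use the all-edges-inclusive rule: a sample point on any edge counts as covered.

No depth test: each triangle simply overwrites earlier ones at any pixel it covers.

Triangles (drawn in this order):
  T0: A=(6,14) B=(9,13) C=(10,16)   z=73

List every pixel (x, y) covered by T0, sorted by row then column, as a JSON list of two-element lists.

T0:
  2·area = 10
  edge (6, 14)→(9, 13): d=(3,-1) inclusive
  edge (9, 13)→(10, 16): d=(1,3) inclusive
  edge (10, 16)→(6, 14): d=(-4,-2) inclusive
    (2,0)@(5, 1): e=[-40,0,50] → ·  [on edge]
    (3,3)@(7, 7): e=[-20,0,30] → ·  [on edge]
    (4,6)@(9, 13): e=[0,0,10] → █  [on edge]
    (5,6)@(11, 13): e=[2,-6,14] → ·
    (1,7)@(3, 15): e=[0,20,-10] → ·  [on edge]
    (4,7)@(9, 15): e=[6,2,2] → █
    (5,7)@(11, 15): e=[8,-4,6] → ·
    (4,8)@(9, 17): e=[12,4,-6] → ·
  covered (2 px):
    · · · · · ·
    · · · · · ·
    · · · · · ·
    · · · · · ·
    · · · · · ·
    · · · · · ·
    · · · · █ ·
    · · · · █ ·
    · · · · · ·

Answer: [[4,6],[4,7]]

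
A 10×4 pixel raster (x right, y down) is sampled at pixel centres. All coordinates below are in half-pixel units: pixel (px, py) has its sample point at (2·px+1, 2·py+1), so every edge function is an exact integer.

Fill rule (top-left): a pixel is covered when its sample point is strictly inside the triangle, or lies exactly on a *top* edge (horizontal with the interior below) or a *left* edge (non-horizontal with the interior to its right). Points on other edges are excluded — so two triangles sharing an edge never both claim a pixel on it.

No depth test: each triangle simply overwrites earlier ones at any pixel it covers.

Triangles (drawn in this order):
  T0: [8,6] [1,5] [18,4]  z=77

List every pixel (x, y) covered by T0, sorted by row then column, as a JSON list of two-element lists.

T0:
  2·area = 24
  edge (8, 6)→(1, 5): d=(-7,-1) top-left  bias=+0
  edge (1, 5)→(18, 4): d=(17,-1) top-left  bias=+0
  edge (18, 4)→(8, 6): d=(-10,2) right/bottom  bias=-1
    (0,2)@(1, 5): e=[0,0,24] → X  [on edge]
    (1,2)@(3, 5): e=[2,2,20] → X
    (2,2)@(5, 5): e=[4,4,16] → X
    (3,2)@(7, 5): e=[6,6,12] → X
    (4,2)@(9, 5): e=[8,8,8] → X
    (5,2)@(11, 5): e=[10,10,4] → X
    (6,2)@(13, 5): e=[12,12,0] → .  [on edge]
    (0,3)@(1, 7): e=[-14,34,4] → .
    (1,3)@(3, 7): e=[-12,36,0] → .  [on edge]
    (2,3)@(5, 7): e=[-10,38,-4] → .
    (3,3)@(7, 7): e=[-8,40,-8] → .
    (4,3)@(9, 7): e=[-6,42,-12] → .
    (7,3)@(15, 7): e=[0,48,-24] → .  [on edge]
  covered (6 px):
    . . . . . . . . . .
    . . . . . . . . . .
    X X X X X X . . . .
    . . . . . . . . . .

Result: [[0,2],[1,2],[2,2],[3,2],[4,2],[5,2]]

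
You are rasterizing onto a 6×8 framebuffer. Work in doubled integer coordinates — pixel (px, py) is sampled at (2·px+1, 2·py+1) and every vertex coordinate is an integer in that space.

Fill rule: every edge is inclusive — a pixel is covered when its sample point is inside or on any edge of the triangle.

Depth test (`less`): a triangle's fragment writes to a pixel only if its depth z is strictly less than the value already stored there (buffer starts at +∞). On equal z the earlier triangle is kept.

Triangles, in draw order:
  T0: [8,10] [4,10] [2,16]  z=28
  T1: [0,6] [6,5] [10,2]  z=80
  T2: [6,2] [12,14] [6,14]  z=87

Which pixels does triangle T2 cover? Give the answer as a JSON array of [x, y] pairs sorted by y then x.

T0:
  2·area = 24  (B↔C swapped to make it positive)
  edge (8, 10)→(2, 16): d=(-6,6) inclusive
  edge (2, 16)→(4, 10): d=(2,-6) inclusive
  edge (4, 10)→(8, 10): d=(4,0) inclusive
    (3,0)@(7, 1): e=[60,0,-36] → .  [on edge]
    (2,3)@(5, 7): e=[36,0,-12] → .  [on edge]
    (5,3)@(11, 7): e=[0,36,-12] → .  [on edge]
    (4,4)@(9, 9): e=[0,28,-4] → .  [on edge]
    (2,5)@(5, 11): e=[12,8,4] → X
    (3,5)@(7, 11): e=[0,20,4] → X  [on edge]
    (4,5)@(9, 11): e=[-12,32,4] → .
    (1,6)@(3, 13): e=[12,0,12] → X  [on edge]
    (2,6)@(5, 13): e=[0,12,12] → X  [on edge]
    (3,6)@(7, 13): e=[-12,24,12] → .
    (1,7)@(3, 15): e=[0,4,20] → X  [on edge]
    (2,7)@(5, 15): e=[-12,16,20] → .
  covered (5 px):
    . . . . . .
    . . . . . .
    . . . . . .
    . . . . . .
    . . . . . .
    . . X X . .
    . X X . . .
    . X . . . .
T1:
  2·area = 14  (B↔C swapped to make it positive)
  edge (0, 6)→(10, 2): d=(10,-4) inclusive
  edge (10, 2)→(6, 5): d=(-4,3) inclusive
  edge (6, 5)→(0, 6): d=(-6,1) inclusive
    (1,2)@(3, 5): e=[2,9,3] → X
    (2,2)@(5, 5): e=[10,3,1] → X
    (3,2)@(7, 5): e=[18,-3,-1] → .
    (1,3)@(3, 7): e=[22,1,-9] → .
    (2,3)@(5, 7): e=[30,-5,-11] → .
  covered (2 px):
    . . . . . .
    . . . . . .
    . X X . . .
    . . . . . .
    . . . . . .
    . . . . . .
    . . . . . .
    . . . . . .
T2:
  2·area = 72
  edge (6, 2)→(12, 14): d=(6,12) inclusive
  edge (12, 14)→(6, 14): d=(-6,0) inclusive
  edge (6, 14)→(6, 2): d=(0,-12) inclusive
    (3,2)@(7, 5): e=[6,54,12] → X
    (4,2)@(9, 5): e=[-18,54,36] → .
    (3,3)@(7, 7): e=[18,42,12] → X
    (4,3)@(9, 7): e=[-6,42,36] → .
    (3,4)@(7, 9): e=[30,30,12] → X
    (4,4)@(9, 9): e=[6,30,36] → X
    (5,4)@(11, 9): e=[-18,30,60] → .
    (3,5)@(7, 11): e=[42,18,12] → X
    (5,5)@(11, 11): e=[-6,18,60] → .
    (3,6)@(7, 13): e=[54,6,12] → X
    (5,6)@(11, 13): e=[6,6,60] → X
    (3,7)@(7, 15): e=[66,-6,12] → .
  covered (9 px):
    . . . . . .
    . . . . . .
    . . . X . .
    . . . X . .
    . . . X X .
    . . . X X .
    . . . X X X
    . . . . . .

Result: [[3,2],[3,3],[3,4],[4,4],[3,5],[4,5],[3,6],[4,6],[5,6]]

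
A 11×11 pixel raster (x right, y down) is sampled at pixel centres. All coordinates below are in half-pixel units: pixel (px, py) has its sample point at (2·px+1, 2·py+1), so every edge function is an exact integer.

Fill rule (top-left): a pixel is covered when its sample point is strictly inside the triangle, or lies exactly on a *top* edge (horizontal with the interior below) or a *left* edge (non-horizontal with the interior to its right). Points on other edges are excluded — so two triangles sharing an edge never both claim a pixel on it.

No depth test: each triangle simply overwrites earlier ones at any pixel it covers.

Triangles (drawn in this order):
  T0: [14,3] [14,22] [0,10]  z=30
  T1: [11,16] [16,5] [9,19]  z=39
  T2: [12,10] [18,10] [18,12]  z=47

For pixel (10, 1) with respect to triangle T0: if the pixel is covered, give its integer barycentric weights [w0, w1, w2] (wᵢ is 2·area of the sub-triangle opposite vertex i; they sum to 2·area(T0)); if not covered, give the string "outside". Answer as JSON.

T0:
  2·area = 266
  edge (14, 3)→(14, 22): d=(0,19) right/bottom  bias=-1
  edge (14, 22)→(0, 10): d=(-14,-12) top-left  bias=+0
  edge (0, 10)→(14, 3): d=(14,-7) top-left  bias=+0
    (5,2)@(11, 5): e=[57,202,7] → X
    (6,2)@(13, 5): e=[19,226,21] → X
    (7,2)@(15, 5): e=[-19,250,35] → .
    (3,3)@(7, 7): e=[133,126,7] → X
    (4,3)@(9, 7): e=[95,150,21] → X
    (7,3)@(15, 7): e=[-19,222,63] → .
    (1,4)@(3, 9): e=[209,50,7] → X
    (2,4)@(5, 9): e=[171,74,21] → X
    (7,4)@(15, 9): e=[-19,194,91] → .
    (1,5)@(3, 11): e=[209,22,35] → X
    (7,5)@(15, 11): e=[-19,166,119] → .
    (1,6)@(3, 13): e=[209,-6,63] → .
  covered (33 px):
    . . . . . . . . . . .
    . . . . . . . . . . .
    . . . . . X X . . . .
    . . . X X X X . . . .
    . X X X X X X . . . .
    . X X X X X X . . . .
    . . X X X X X . . . .
    . . . X X X X . . . .
    . . . . X X X . . . .
    . . . . . X X . . . .
    . . . . . . X . . . .
T1:
  2·area = 7  (B↔C swapped to make it positive)
  edge (11, 16)→(9, 19): d=(-2,3) right/bottom  bias=-1
  edge (9, 19)→(16, 5): d=(7,-14) top-left  bias=+0
  edge (16, 5)→(11, 16): d=(-5,11) right/bottom  bias=-1
    (10,0)@(21, 1): e=[0,42,-35] → .  [on edge]
    (8,1)@(17, 3): e=[8,0,-1] → .  [on edge]
    (7,3)@(15, 7): e=[6,0,1] → X  [on edge]
    (8,3)@(17, 7): e=[0,28,-21] → .  [on edge]
    (7,4)@(15, 9): e=[2,14,-9] → .
    (6,5)@(13, 11): e=[4,0,3] → X  [on edge]
    (7,5)@(15, 11): e=[-2,28,-19] → .
    (6,6)@(13, 13): e=[0,14,-7] → .  [on edge]
    (5,7)@(11, 15): e=[2,0,5] → X  [on edge]
    (6,7)@(13, 15): e=[-4,28,-17] → .
    (5,8)@(11, 17): e=[-2,14,-5] → .
    (4,9)@(9, 19): e=[0,0,7] → .  [on edge]
  covered (3 px):
    . . . . . . . . . . .
    . . . . . . . . . . .
    . . . . . . . . . . .
    . . . . . . . X . . .
    . . . . . . . . . . .
    . . . . . . X . . . .
    . . . . . . . . . . .
    . . . . . X . . . . .
    . . . . . . . . . . .
    . . . . . . . . . . .
    . . . . . . . . . . .
T2:
  2·area = 12
  edge (12, 10)→(18, 10): d=(6,0) top-left  bias=+0
  edge (18, 10)→(18, 12): d=(0,2) right/bottom  bias=-1
  edge (18, 12)→(12, 10): d=(-6,-2) top-left  bias=+0
    (1,3)@(3, 7): e=[-18,30,0] → .  [on edge]
    (4,4)@(9, 9): e=[-6,18,0] → .  [on edge]
    (7,5)@(15, 11): e=[6,6,0] → X  [on edge]
    (8,5)@(17, 11): e=[6,2,4] → X
    (9,5)@(19, 11): e=[6,-2,8] → .
    (7,6)@(15, 13): e=[18,6,-12] → .
    (8,6)@(17, 13): e=[18,2,-8] → .
    (10,6)@(21, 13): e=[18,-6,0] → .  [on edge]
  covered (2 px):
    . . . . . . . . . . .
    . . . . . . . . . . .
    . . . . . . . . . . .
    . . . . . . . . . . .
    . . . . . . . . . . .
    . . . . . . . X X . .
    . . . . . . . . . . .
    . . . . . . . . . . .
    . . . . . . . . . . .
    . . . . . . . . . . .
    . . . . . . . . . . .

Result: "outside"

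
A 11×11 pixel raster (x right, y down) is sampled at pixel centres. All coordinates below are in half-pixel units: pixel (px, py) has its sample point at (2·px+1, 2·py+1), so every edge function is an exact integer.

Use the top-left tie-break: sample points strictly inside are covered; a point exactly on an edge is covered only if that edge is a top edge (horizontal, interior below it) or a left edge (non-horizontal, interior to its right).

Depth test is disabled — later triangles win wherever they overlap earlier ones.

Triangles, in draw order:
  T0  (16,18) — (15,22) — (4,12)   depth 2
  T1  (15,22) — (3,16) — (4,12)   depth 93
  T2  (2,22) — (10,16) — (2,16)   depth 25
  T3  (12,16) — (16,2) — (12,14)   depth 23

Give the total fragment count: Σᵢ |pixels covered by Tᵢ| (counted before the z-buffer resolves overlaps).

T0:
  2·area = 54
  edge (16, 18)→(15, 22): d=(-1,4) right/bottom  bias=-1
  edge (15, 22)→(4, 12): d=(-11,-10) top-left  bias=+0
  edge (4, 12)→(16, 18): d=(12,6) right/bottom  bias=-1
    (4,7)@(9, 15): e=[31,17,6] → X
    (5,7)@(11, 15): e=[23,37,-6] → .
    (4,8)@(9, 17): e=[29,-5,30] → .
    (5,8)@(11, 17): e=[21,15,18] → X
    (6,8)@(13, 17): e=[13,35,6] → X
    (7,8)@(15, 17): e=[5,55,-6] → .
    (5,9)@(11, 19): e=[19,-7,42] → .
    (6,9)@(13, 19): e=[11,13,30] → X
    (7,9)@(15, 19): e=[3,33,18] → X
    (8,9)@(17, 19): e=[-5,53,6] → .
    (6,10)@(13, 21): e=[9,-9,54] → .
    (7,10)@(15, 21): e=[1,11,42] → X
  covered (6 px):
    . . . . . . . . . . .
    . . . . . . . . . . .
    . . . . . . . . . . .
    . . . . . . . . . . .
    . . . . . . . . . . .
    . . . . . . . . . . .
    . . . . . . . . . . .
    . . . . X . . . . . .
    . . . . . X X . . . .
    . . . . . . X X . . .
    . . . . . . . X . . .
T1:
  2·area = 54
  edge (15, 22)→(3, 16): d=(-12,-6) top-left  bias=+0
  edge (3, 16)→(4, 12): d=(1,-4) top-left  bias=+0
  edge (4, 12)→(15, 22): d=(11,10) right/bottom  bias=-1
    (2,6)@(5, 13): e=[48,5,1] → X
    (3,6)@(7, 13): e=[60,13,-19] → .
    (0,7)@(1, 15): e=[0,-9,63] → .  [on edge]
    (2,7)@(5, 15): e=[24,7,23] → X
    (3,7)@(7, 15): e=[36,15,3] → X
    (4,7)@(9, 15): e=[48,23,-17] → .
    (2,8)@(5, 17): e=[0,9,45] → X  [on edge]
    (4,8)@(9, 17): e=[24,25,5] → X
    (5,8)@(11, 17): e=[36,33,-15] → .
    (2,9)@(5, 19): e=[-24,11,67] → .
    (3,9)@(7, 19): e=[-12,19,47] → .
    (4,9)@(9, 19): e=[0,27,27] → X  [on edge]
    (6,10)@(13, 21): e=[0,45,9] → X  [on edge]
  covered (9 px):
    . . . . . . . . . . .
    . . . . . . . . . . .
    . . . . . . . . . . .
    . . . . . . . . . . .
    . . . . . . . . . . .
    . . . . . . . . . . .
    . . X . . . . . . . .
    . . X X . . . . . . .
    . . X X X . . . . . .
    . . . . X X . . . . .
    . . . . . . X . . . .
T2:
  2·area = 48  (B↔C swapped to make it positive)
  edge (2, 22)→(2, 16): d=(0,-6) top-left  bias=+0
  edge (2, 16)→(10, 16): d=(8,0) top-left  bias=+0
  edge (10, 16)→(2, 22): d=(-8,6) right/bottom  bias=-1
    (1,8)@(3, 17): e=[6,8,34] → X
    (2,8)@(5, 17): e=[18,8,22] → X
    (3,8)@(7, 17): e=[30,8,10] → X
    (4,8)@(9, 17): e=[42,8,-2] → .
    (1,9)@(3, 19): e=[6,24,18] → X
    (3,9)@(7, 19): e=[30,24,-6] → .
    (1,10)@(3, 21): e=[6,40,2] → X
    (2,10)@(5, 21): e=[18,40,-10] → .
  covered (6 px):
    . . . . . . . . . . .
    . . . . . . . . . . .
    . . . . . . . . . . .
    . . . . . . . . . . .
    . . . . . . . . . . .
    . . . . . . . . . . .
    . . . . . . . . . . .
    . . . . . . . . . . .
    . X X X . . . . . . .
    . X X . . . . . . . .
    . X . . . . . . . . .
T3:
  2·area = 8  (B↔C swapped to make it positive)
  edge (12, 16)→(12, 14): d=(0,-2) top-left  bias=+0
  edge (12, 14)→(16, 2): d=(4,-12) top-left  bias=+0
  edge (16, 2)→(12, 16): d=(-4,14) right/bottom  bias=-1
    (7,2)@(15, 5): e=[6,0,2] → X  [on edge]
    (8,2)@(17, 5): e=[10,24,-26] → .
    (7,3)@(15, 7): e=[6,8,-6] → .
    (6,5)@(13, 11): e=[2,0,6] → X  [on edge]
    (7,5)@(15, 11): e=[6,24,-22] → .
    (6,6)@(13, 13): e=[2,8,-2] → .
    (5,8)@(11, 17): e=[-2,0,10] → .  [on edge]
  covered (2 px):
    . . . . . . . . . . .
    . . . . . . . . . . .
    . . . . . . . X . . .
    . . . . . . . . . . .
    . . . . . . . . . . .
    . . . . . . X . . . .
    . . . . . . . . . . .
    . . . . . . . . . . .
    . . . . . . . . . . .
    . . . . . . . . . . .
    . . . . . . . . . . .

Final: 23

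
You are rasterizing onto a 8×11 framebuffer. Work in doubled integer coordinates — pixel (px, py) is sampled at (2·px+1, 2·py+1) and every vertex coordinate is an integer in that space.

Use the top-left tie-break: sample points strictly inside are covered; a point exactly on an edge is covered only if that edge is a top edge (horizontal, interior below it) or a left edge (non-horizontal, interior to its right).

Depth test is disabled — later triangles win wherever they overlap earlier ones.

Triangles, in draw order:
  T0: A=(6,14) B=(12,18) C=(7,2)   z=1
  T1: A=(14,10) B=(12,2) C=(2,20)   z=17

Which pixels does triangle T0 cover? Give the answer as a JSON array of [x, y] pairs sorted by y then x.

T0:
  2·area = 76  (B↔C swapped to make it positive)
  edge (6, 14)→(7, 2): d=(1,-12) top-left  bias=+0
  edge (7, 2)→(12, 18): d=(5,16) right/bottom  bias=-1
  edge (12, 18)→(6, 14): d=(-6,-4) top-left  bias=+0
    (3,1)@(7, 3): e=[1,5,70] → █
    (4,1)@(9, 3): e=[25,-27,78] → ·
    (3,2)@(7, 5): e=[3,15,58] → █
    (4,2)@(9, 5): e=[27,-17,66] → ·
    (3,3)@(7, 7): e=[5,25,46] → █
    (4,3)@(9, 7): e=[29,-7,54] → ·
    (3,4)@(7, 9): e=[7,35,34] → █
    (4,4)@(9, 9): e=[31,3,42] → █
    (5,4)@(11, 9): e=[55,-29,50] → ·
    (3,5)@(7, 11): e=[9,45,22] → █
    (5,5)@(11, 11): e=[57,-19,38] → ·
    (3,6)@(7, 13): e=[11,55,10] → █
  covered (12 px):
    · · · · · · · ·
    · · · █ · · · ·
    · · · █ · · · ·
    · · · █ · · · ·
    · · · █ █ · · ·
    · · · █ █ · · ·
    · · · █ █ · · ·
    · · · · █ █ · ·
    · · · · · █ · ·
    · · · · · · · ·
    · · · · · · · ·
T1:
  2·area = 116  (B↔C swapped to make it positive)
  edge (14, 10)→(2, 20): d=(-12,10) right/bottom  bias=-1
  edge (2, 20)→(12, 2): d=(10,-18) top-left  bias=+0
  edge (12, 2)→(14, 10): d=(2,8) right/bottom  bias=-1
    (5,2)@(11, 5): e=[90,12,14] → █
    (6,2)@(13, 5): e=[70,48,-2] → ·
    (5,3)@(11, 7): e=[66,32,18] → █
    (6,3)@(13, 7): e=[46,68,2] → █
    (7,3)@(15, 7): e=[26,104,-14] → ·
    (4,4)@(9, 9): e=[62,16,38] → █
    (7,4)@(15, 9): e=[2,124,-10] → ·
    (3,5)@(7, 11): e=[58,0,58] → █  [on edge]
    (6,5)@(13, 11): e=[-2,108,10] → ·
    (3,6)@(7, 13): e=[34,20,62] → █
    (5,6)@(11, 13): e=[-6,92,30] → ·
    (2,7)@(5, 15): e=[30,4,82] → █
  covered (15 px):
    · · · · · · · ·
    · · · · · · · ·
    · · · · · █ · ·
    · · · · · █ █ ·
    · · · · █ █ █ ·
    · · · █ █ █ · ·
    · · · █ █ · · ·
    · · █ █ · · · ·
    · · █ · · · · ·
    · █ · · · · · ·
    · · · · · · · ·

Answer: [[3,1],[3,2],[3,3],[3,4],[4,4],[3,5],[4,5],[3,6],[4,6],[4,7],[5,7],[5,8]]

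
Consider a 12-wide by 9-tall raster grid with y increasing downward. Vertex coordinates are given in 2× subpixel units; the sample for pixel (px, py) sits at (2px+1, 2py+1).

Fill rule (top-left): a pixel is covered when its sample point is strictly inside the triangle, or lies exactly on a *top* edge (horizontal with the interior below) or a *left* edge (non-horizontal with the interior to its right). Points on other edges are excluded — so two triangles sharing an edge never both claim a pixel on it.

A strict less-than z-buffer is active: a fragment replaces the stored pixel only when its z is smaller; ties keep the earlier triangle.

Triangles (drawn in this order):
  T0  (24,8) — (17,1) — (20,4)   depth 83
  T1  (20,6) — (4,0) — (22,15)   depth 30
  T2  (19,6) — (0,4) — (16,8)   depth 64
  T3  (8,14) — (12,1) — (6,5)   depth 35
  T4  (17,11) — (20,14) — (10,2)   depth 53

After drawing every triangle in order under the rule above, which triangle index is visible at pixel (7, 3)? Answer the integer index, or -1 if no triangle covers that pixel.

T0:
  degenerate (2·area = 0) — covers nothing
T1:
  2·area = 132  (B↔C swapped to make it positive)
  edge (20, 6)→(22, 15): d=(2,9) right/bottom  bias=-1
  edge (22, 15)→(4, 0): d=(-18,-15) top-left  bias=+0
  edge (4, 0)→(20, 6): d=(16,6) right/bottom  bias=-1
    (4,1)@(9, 3): e=[93,21,18] → X
    (5,1)@(11, 3): e=[75,51,6] → X
    (6,1)@(13, 3): e=[57,81,-6] → .
    (4,2)@(9, 5): e=[97,-15,50] → .
    (5,2)@(11, 5): e=[79,15,38] → X
    (6,2)@(13, 5): e=[61,45,26] → X
    (7,2)@(15, 5): e=[43,75,14] → X
    (8,2)@(17, 5): e=[25,105,2] → X
    (9,2)@(19, 5): e=[7,135,-10] → .
    (5,3)@(11, 7): e=[83,-21,70] → .
    (6,3)@(13, 7): e=[65,9,58] → X
    (9,3)@(19, 7): e=[11,99,22] → X
  covered (16 px):
    . . . . . . . . . . . .
    . . . . X X . . . . . .
    . . . . . X X X X . . .
    . . . . . . X X X X . .
    . . . . . . . X X X . .
    . . . . . . . . . X X .
    . . . . . . . . . . X .
    . . . . . . . . . . . .
    . . . . . . . . . . . .
T2:
  2·area = 44  (B↔C swapped to make it positive)
  edge (19, 6)→(16, 8): d=(-3,2) right/bottom  bias=-1
  edge (16, 8)→(0, 4): d=(-16,-4) top-left  bias=+0
  edge (0, 4)→(19, 6): d=(19,2) right/bottom  bias=-1
    (2,2)@(5, 5): e=[31,4,9] → X
    (3,2)@(7, 5): e=[27,12,5] → X
    (4,2)@(9, 5): e=[23,20,1] → X
    (5,2)@(11, 5): e=[19,28,-3] → .
    (2,3)@(5, 7): e=[25,-28,47] → .
    (3,3)@(7, 7): e=[21,-20,43] → .
    (4,3)@(9, 7): e=[17,-12,39] → .
    (6,3)@(13, 7): e=[9,4,31] → X
    (7,3)@(15, 7): e=[5,12,27] → X
    (8,3)@(17, 7): e=[1,20,23] → X
    (9,3)@(19, 7): e=[-3,28,19] → .
    (6,4)@(13, 9): e=[3,-28,69] → .
  covered (6 px):
    . . . . . . . . . . . .
    . . . . . . . . . . . .
    . . X X X . . . . . . .
    . . . . . . X X X . . .
    . . . . . . . . . . . .
    . . . . . . . . . . . .
    . . . . . . . . . . . .
    . . . . . . . . . . . .
    . . . . . . . . . . . .
T3:
  2·area = 62  (B↔C swapped to make it positive)
  edge (8, 14)→(6, 5): d=(-2,-9) top-left  bias=+0
  edge (6, 5)→(12, 1): d=(6,-4) top-left  bias=+0
  edge (12, 1)→(8, 14): d=(-4,13) right/bottom  bias=-1
    (4,1)@(9, 3): e=[31,0,31] → X  [on edge]
    (5,1)@(11, 3): e=[49,8,5] → X
    (6,1)@(13, 3): e=[67,16,-21] → .
    (3,2)@(7, 5): e=[9,4,49] → X
    (5,2)@(11, 5): e=[45,20,-3] → .
    (1,3)@(3, 7): e=[-31,0,93] → .  [on edge]
    (3,3)@(7, 7): e=[5,16,41] → X
    (5,3)@(11, 7): e=[41,32,-11] → .
    (3,4)@(7, 9): e=[1,28,33] → X
    (5,4)@(11, 9): e=[37,44,-19] → .
    (3,5)@(7, 11): e=[-3,40,25] → .
    (4,5)@(9, 11): e=[15,48,-1] → .
  covered (8 px):
    . . . . . . . . . . . .
    . . . . X X . . . . . .
    . . . X X . . . . . . .
    . . . X X . . . . . . .
    . . . X X . . . . . . .
    . . . . . . . . . . . .
    . . . . . . . . . . . .
    . . . . . . . . . . . .
    . . . . . . . . . . . .
T4:
  2·area = 6  (B↔C swapped to make it positive)
  edge (17, 11)→(10, 2): d=(-7,-9) top-left  bias=+0
  edge (10, 2)→(20, 14): d=(10,12) right/bottom  bias=-1
  edge (20, 14)→(17, 11): d=(-3,-3) top-left  bias=+0
    (3,0)@(7, 1): e=[-20,26,0] → .  [on edge]
    (4,1)@(9, 3): e=[-16,22,0] → .  [on edge]
    (5,2)@(11, 5): e=[-12,18,0] → .  [on edge]
    (6,3)@(13, 7): e=[-8,14,0] → .  [on edge]
    (7,4)@(15, 9): e=[-4,10,0] → .  [on edge]
    (8,5)@(17, 11): e=[0,6,0] → X  [on edge]
    (9,5)@(19, 11): e=[18,-18,6] → .
    (8,6)@(17, 13): e=[-14,26,-6] → .
    (9,6)@(19, 13): e=[4,2,0] → X  [on edge]
    (10,6)@(21, 13): e=[22,-22,6] → .
    (9,7)@(19, 15): e=[-10,22,-6] → .
    (10,7)@(21, 15): e=[8,-2,0] → .  [on edge]
    (11,8)@(23, 17): e=[12,-6,0] → .  [on edge]
  covered (2 px):
    . . . . . . . . . . . .
    . . . . . . . . . . . .
    . . . . . . . . . . . .
    . . . . . . . . . . . .
    . . . . . . . . . . . .
    . . . . . . . . X . . .
    . . . . . . . . . X . .
    . . . . . . . . . . . .
    . . . . . . . . . . . .

Z-buffer (winner per pixel, '.' = empty):
  . . . . . . . . . . . .
  . . . . 1 1 . . . . . .
  . . 2 3 3 1 1 1 1 . . .
  . . . 3 3 . 1 1 1 1 . .
  . . . 3 3 . . 1 1 1 . .
  . . . . . . . . 4 1 1 .
  . . . . . . . . . 4 1 .
  . . . . . . . . . . . .
  . . . . . . . . . . . .

Final: 1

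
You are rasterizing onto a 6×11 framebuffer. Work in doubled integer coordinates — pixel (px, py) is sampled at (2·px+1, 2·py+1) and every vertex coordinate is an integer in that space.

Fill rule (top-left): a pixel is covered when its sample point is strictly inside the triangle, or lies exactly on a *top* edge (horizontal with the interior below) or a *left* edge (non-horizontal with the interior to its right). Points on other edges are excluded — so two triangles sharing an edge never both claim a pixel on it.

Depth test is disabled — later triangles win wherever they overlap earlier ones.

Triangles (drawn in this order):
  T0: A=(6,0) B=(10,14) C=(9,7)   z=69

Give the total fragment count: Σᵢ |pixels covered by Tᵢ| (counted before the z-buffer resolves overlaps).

T0:
  2·area = 14  (B↔C swapped to make it positive)
  edge (6, 0)→(9, 7): d=(3,7) right/bottom  bias=-1
  edge (9, 7)→(10, 14): d=(1,7) right/bottom  bias=-1
  edge (10, 14)→(6, 0): d=(-4,-14) top-left  bias=+0
    (3,1)@(7, 3): e=[2,10,2] → #
    (4,1)@(9, 3): e=[-12,-4,30] → ·
    (3,2)@(7, 5): e=[8,12,-6] → ·
    (4,3)@(9, 7): e=[0,0,14] → ·  [on edge]
    (4,4)@(9, 9): e=[6,2,6] → #
    (5,4)@(11, 9): e=[-8,-12,34] → ·
    (4,5)@(9, 11): e=[12,4,-2] → ·
    (5,10)@(11, 21): e=[28,0,-14] → ·  [on edge]
  covered (2 px):
    · · · · · ·
    · · · # · ·
    · · · · · ·
    · · · · · ·
    · · · · # ·
    · · · · · ·
    · · · · · ·
    · · · · · ·
    · · · · · ·
    · · · · · ·
    · · · · · ·

Result: 2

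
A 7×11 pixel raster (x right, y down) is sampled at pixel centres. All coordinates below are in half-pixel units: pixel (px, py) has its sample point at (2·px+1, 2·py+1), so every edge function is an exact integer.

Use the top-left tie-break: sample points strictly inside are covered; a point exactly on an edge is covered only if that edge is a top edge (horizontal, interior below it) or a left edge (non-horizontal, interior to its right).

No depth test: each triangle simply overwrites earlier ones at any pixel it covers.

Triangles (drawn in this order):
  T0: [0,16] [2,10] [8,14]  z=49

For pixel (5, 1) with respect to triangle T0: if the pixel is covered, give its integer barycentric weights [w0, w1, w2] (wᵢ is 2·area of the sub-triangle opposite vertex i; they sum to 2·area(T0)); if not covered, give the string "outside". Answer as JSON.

T0:
  2·area = 44
  edge (0, 16)→(2, 10): d=(2,-6) top-left  bias=+0
  edge (2, 10)→(8, 14): d=(6,4) right/bottom  bias=-1
  edge (8, 14)→(0, 16): d=(-8,2) right/bottom  bias=-1
    (2,0)@(5, 1): e=[0,-66,110] → ·  [on edge]
    (1,3)@(3, 7): e=[0,-22,66] → ·  [on edge]
    (1,5)@(3, 11): e=[8,2,34] → #
    (2,5)@(5, 11): e=[20,-6,30] → ·
    (0,6)@(1, 13): e=[0,22,22] → #  [on edge]
    (2,6)@(5, 13): e=[24,6,14] → #
    (3,6)@(7, 13): e=[36,-2,10] → ·
    (0,7)@(1, 15): e=[4,34,6] → #
    (2,7)@(5, 15): e=[28,18,-2] → ·
    (0,8)@(1, 17): e=[8,46,-10] → ·
    (1,8)@(3, 17): e=[20,38,-14] → ·
  covered (6 px):
    · · · · · · ·
    · · · · · · ·
    · · · · · · ·
    · · · · · · ·
    · · · · · · ·
    · # · · · · ·
    # # # · · · ·
    # # · · · · ·
    · · · · · · ·
    · · · · · · ·
    · · · · · · ·

Answer: "outside"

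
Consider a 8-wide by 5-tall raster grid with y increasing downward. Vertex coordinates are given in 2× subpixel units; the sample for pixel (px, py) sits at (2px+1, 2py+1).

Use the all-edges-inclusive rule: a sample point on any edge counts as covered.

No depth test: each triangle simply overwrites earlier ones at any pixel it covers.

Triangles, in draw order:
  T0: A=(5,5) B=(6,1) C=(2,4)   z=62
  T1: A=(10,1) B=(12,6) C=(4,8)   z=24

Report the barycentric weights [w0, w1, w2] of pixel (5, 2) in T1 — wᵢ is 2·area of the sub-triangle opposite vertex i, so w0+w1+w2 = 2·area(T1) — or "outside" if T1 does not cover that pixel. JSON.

T0:
  2·area = 13  (B↔C swapped to make it positive)
  edge (5, 5)→(2, 4): d=(-3,-1) inclusive
  edge (2, 4)→(6, 1): d=(4,-3) inclusive
  edge (6, 1)→(5, 5): d=(-1,4) inclusive
    (2,1)@(5, 3): e=[6,5,2] → #
    (3,1)@(7, 3): e=[8,11,-6] → ·
    (2,2)@(5, 5): e=[0,13,0] → #  [on edge]
    (3,2)@(7, 5): e=[2,19,-8] → ·
    (2,3)@(5, 7): e=[-6,21,-2] → ·
    (5,3)@(11, 7): e=[0,39,-26] → ·  [on edge]
  covered (2 px):
    · · · · · · · ·
    · · # · · · · ·
    · · # · · · · ·
    · · · · · · · ·
    · · · · · · · ·
T1:
  2·area = 44
  edge (10, 1)→(12, 6): d=(2,5) inclusive
  edge (12, 6)→(4, 8): d=(-8,2) inclusive
  edge (4, 8)→(10, 1): d=(6,-7) inclusive
    (4,1)@(9, 3): e=[9,30,5] → #
    (5,1)@(11, 3): e=[-1,26,19] → ·
    (3,2)@(7, 5): e=[23,18,3] → #
    (5,2)@(11, 5): e=[3,10,31] → #
    (6,2)@(13, 5): e=[-7,6,45] → ·
    (2,3)@(5, 7): e=[37,6,1] → #
    (4,3)@(9, 7): e=[17,-2,29] → ·
    (5,3)@(11, 7): e=[7,-6,43] → ·
    (2,4)@(5, 9): e=[41,-10,13] → ·
    (3,4)@(7, 9): e=[31,-14,27] → ·
  covered (6 px):
    · · · · · · · ·
    · · · · # · · ·
    · · · # # # · ·
    · · # # · · · ·
    · · · · · · · ·

Result: [10,31,3]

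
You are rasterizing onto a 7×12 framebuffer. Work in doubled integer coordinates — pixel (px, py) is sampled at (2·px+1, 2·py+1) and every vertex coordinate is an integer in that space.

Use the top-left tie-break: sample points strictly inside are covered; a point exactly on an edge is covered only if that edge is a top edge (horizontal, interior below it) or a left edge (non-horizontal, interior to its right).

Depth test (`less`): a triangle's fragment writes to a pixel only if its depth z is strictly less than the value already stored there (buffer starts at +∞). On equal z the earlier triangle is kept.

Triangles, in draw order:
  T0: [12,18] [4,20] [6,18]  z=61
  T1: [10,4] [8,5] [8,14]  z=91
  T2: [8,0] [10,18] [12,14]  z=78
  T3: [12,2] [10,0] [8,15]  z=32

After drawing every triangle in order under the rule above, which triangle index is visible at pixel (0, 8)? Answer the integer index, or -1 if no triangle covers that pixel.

T0:
  2·area = 12
  edge (12, 18)→(4, 20): d=(-8,2) right/bottom  bias=-1
  edge (4, 20)→(6, 18): d=(2,-2) top-left  bias=+0
  edge (6, 18)→(12, 18): d=(6,0) top-left  bias=+0
    (6,5)@(13, 11): e=[54,0,-42] → ·  [on edge]
    (5,6)@(11, 13): e=[42,0,-30] → ·  [on edge]
    (4,7)@(9, 15): e=[30,0,-18] → ·  [on edge]
    (3,8)@(7, 17): e=[18,0,-6] → ·  [on edge]
    (2,9)@(5, 19): e=[6,0,6] → #  [on edge]
    (3,9)@(7, 19): e=[2,4,6] → #
    (4,9)@(9, 19): e=[-2,8,6] → ·
    (1,10)@(3, 21): e=[-6,0,18] → ·  [on edge]
    (2,10)@(5, 21): e=[-10,4,18] → ·
    (3,10)@(7, 21): e=[-14,8,18] → ·
    (0,11)@(1, 23): e=[-18,0,30] → ·  [on edge]
  covered (2 px):
    · · · · · · ·
    · · · · · · ·
    · · · · · · ·
    · · · · · · ·
    · · · · · · ·
    · · · · · · ·
    · · · · · · ·
    · · · · · · ·
    · · · · · · ·
    · · # # · · ·
    · · · · · · ·
    · · · · · · ·
T1:
  2·area = 18  (B↔C swapped to make it positive)
  edge (10, 4)→(8, 14): d=(-2,10) right/bottom  bias=-1
  edge (8, 14)→(8, 5): d=(0,-9) top-left  bias=+0
  edge (8, 5)→(10, 4): d=(2,-1) top-left  bias=+0
    (4,2)@(9, 5): e=[8,9,1] → #
    (5,2)@(11, 5): e=[-12,27,3] → ·
    (4,3)@(9, 7): e=[4,9,5] → #
    (5,3)@(11, 7): e=[-16,27,7] → ·
    (4,4)@(9, 9): e=[0,9,9] → ·  [on edge]
    (3,9)@(7, 19): e=[0,-9,27] → ·  [on edge]
  covered (2 px):
    · · · · · · ·
    · · · · · · ·
    · · · · # · ·
    · · · · # · ·
    · · · · · · ·
    · · · · · · ·
    · · · · · · ·
    · · · · · · ·
    · · · · · · ·
    · · · · · · ·
    · · · · · · ·
    · · · · · · ·
T2:
  2·area = 44  (B↔C swapped to make it positive)
  edge (8, 0)→(12, 14): d=(4,14) right/bottom  bias=-1
  edge (12, 14)→(10, 18): d=(-2,4) right/bottom  bias=-1
  edge (10, 18)→(8, 0): d=(-2,-18) top-left  bias=+0
    (4,2)@(9, 5): e=[6,30,8] → #
    (5,2)@(11, 5): e=[-22,22,44] → ·
    (4,3)@(9, 7): e=[14,26,4] → #
    (5,3)@(11, 7): e=[-14,18,40] → ·
    (4,4)@(9, 9): e=[22,22,0] → #  [on edge]
    (5,4)@(11, 9): e=[-6,14,36] → ·
    (4,5)@(9, 11): e=[30,18,-4] → ·
    (5,5)@(11, 11): e=[2,10,32] → #
    (6,5)@(13, 11): e=[-26,2,68] → ·
    (5,6)@(11, 13): e=[10,6,28] → #
    (6,6)@(13, 13): e=[-18,-2,64] → ·
    (5,7)@(11, 15): e=[18,2,24] → #
  covered (6 px):
    · · · · · · ·
    · · · · · · ·
    · · · · # · ·
    · · · · # · ·
    · · · · # · ·
    · · · · · # ·
    · · · · · # ·
    · · · · · # ·
    · · · · · · ·
    · · · · · · ·
    · · · · · · ·
    · · · · · · ·
T3:
  2·area = 34  (B↔C swapped to make it positive)
  edge (12, 2)→(8, 15): d=(-4,13) right/bottom  bias=-1
  edge (8, 15)→(10, 0): d=(2,-15) top-left  bias=+0
  edge (10, 0)→(12, 2): d=(2,2) right/bottom  bias=-1
    (5,0)@(11, 1): e=[17,17,0] → ·  [on edge]
    (5,1)@(11, 3): e=[9,21,4] → #
    (6,1)@(13, 3): e=[-17,51,0] → ·  [on edge]
    (5,2)@(11, 5): e=[1,25,8] → #
    (6,2)@(13, 5): e=[-25,55,4] → ·
    (5,3)@(11, 7): e=[-7,29,12] → ·
    (4,4)@(9, 9): e=[11,3,20] → #
    (5,4)@(11, 9): e=[-15,33,16] → ·
    (4,5)@(9, 11): e=[3,7,24] → #
    (5,5)@(11, 11): e=[-23,37,20] → ·
    (4,6)@(9, 13): e=[-5,11,28] → ·
  covered (4 px):
    · · · · · · ·
    · · · · · # ·
    · · · · · # ·
    · · · · · · ·
    · · · · # · ·
    · · · · # · ·
    · · · · · · ·
    · · · · · · ·
    · · · · · · ·
    · · · · · · ·
    · · · · · · ·
    · · · · · · ·

Z-buffer (winner per pixel, '.' = empty):
  . . . . . . .
  . . . . . 3 .
  . . . . 2 3 .
  . . . . 2 . .
  . . . . 3 . .
  . . . . 3 2 .
  . . . . . 2 .
  . . . . . 2 .
  . . . . . . .
  . . 0 0 . . .
  . . . . . . .
  . . . . . . .

Answer: -1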